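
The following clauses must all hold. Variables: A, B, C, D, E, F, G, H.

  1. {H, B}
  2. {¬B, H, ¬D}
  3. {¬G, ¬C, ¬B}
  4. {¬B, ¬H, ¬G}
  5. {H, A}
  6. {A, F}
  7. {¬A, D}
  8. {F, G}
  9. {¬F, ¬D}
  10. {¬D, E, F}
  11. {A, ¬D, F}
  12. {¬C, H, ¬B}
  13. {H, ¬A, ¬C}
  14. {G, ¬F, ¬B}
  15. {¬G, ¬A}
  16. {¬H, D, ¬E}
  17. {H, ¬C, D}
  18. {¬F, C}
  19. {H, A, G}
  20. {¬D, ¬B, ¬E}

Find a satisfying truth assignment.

A=F, B=F, C=T, D=F, E=F, F=T, G=T, H=T

Branch on A: take A = False.
  then H is forced to True.
  then F is forced to True.
  then D is forced to False.
  then E is forced to False.
  then C is forced to True.
Try B = False.
G is now unconstrained; take G = True.
Every clause has at least one true literal under this assignment.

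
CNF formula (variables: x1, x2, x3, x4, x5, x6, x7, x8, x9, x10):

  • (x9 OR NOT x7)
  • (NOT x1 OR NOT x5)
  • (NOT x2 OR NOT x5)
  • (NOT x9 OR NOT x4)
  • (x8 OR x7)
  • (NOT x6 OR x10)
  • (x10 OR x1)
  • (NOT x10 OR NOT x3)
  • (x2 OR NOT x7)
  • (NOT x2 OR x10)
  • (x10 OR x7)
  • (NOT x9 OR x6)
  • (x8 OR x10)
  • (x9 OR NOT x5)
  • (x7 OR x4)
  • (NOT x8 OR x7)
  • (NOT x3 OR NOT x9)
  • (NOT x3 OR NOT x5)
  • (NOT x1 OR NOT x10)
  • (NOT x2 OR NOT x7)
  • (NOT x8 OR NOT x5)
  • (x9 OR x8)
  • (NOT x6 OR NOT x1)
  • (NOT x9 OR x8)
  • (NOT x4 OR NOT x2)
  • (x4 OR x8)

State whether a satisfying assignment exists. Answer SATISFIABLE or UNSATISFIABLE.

UNSATISFIABLE

x7 = True:
  propagation gives x9=True, x4=False, x2=True; an empty clause results — contradiction.
x7 = False:
  propagation gives x8=True; an empty clause results — contradiction.
Every branch closes, so no satisfying assignment exists.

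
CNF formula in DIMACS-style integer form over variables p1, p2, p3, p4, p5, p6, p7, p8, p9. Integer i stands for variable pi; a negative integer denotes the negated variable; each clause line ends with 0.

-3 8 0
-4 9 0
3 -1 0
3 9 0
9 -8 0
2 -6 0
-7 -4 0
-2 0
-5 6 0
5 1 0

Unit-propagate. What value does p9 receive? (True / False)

True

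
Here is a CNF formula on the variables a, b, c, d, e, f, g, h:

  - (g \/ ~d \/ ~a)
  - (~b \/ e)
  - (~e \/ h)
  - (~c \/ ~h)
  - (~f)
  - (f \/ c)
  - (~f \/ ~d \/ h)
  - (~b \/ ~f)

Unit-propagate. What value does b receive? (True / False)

False

(~f) is a unit clause: f = False.
In (c \/ f), f is now false; c must hold, so c = True.
(~h \/ ~c) with c = True leaves only ~h, so h = False.
(h \/ ~e) with h = False leaves only ~e, so e = False.
(~b \/ e): since e = False, the clause reduces to (~b). b = False.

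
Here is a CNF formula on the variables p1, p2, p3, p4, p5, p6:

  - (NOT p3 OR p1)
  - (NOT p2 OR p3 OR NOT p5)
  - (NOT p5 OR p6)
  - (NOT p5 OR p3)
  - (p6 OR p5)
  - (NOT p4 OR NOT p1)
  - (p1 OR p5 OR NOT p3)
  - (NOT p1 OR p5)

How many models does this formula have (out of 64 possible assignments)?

6

The models are:
  p1=F p2=F p3=F p4=F p5=F p6=T
  p1=F p2=F p3=F p4=T p5=F p6=T
  p1=F p2=T p3=F p4=F p5=F p6=T
  p1=F p2=T p3=F p4=T p5=F p6=T
  p1=T p2=F p3=T p4=F p5=T p6=T
  p1=T p2=T p3=T p4=F p5=T p6=T
Count: 6.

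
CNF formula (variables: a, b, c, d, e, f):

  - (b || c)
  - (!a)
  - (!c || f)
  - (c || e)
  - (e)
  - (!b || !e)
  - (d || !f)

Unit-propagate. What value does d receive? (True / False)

(!a) stands alone — a = False.
(e) is a unit clause: e = True.
In (!b || !e), !e is now false; !b must hold, so b = False.
From (b || c) and b = False: c = True.
From (!c || f) and c = True: f = True.
(d || !f) with f = True leaves only d, so d = True.

True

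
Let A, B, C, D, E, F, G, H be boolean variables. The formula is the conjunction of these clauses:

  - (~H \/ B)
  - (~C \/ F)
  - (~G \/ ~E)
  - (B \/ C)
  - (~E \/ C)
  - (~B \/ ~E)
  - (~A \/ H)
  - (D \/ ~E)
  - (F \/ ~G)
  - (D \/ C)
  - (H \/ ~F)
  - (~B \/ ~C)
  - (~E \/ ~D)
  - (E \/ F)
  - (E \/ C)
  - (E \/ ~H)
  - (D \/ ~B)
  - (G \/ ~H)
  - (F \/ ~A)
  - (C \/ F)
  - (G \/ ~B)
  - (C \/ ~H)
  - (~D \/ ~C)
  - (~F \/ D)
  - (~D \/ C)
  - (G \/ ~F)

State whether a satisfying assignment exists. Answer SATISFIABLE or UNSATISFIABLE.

UNSATISFIABLE

C = True:
  propagation gives F=True, H=True, B=True; an empty clause results — contradiction.
C = False:
  propagation gives B=True, E=False; an empty clause results — contradiction.
Every branch closes, so no satisfying assignment exists.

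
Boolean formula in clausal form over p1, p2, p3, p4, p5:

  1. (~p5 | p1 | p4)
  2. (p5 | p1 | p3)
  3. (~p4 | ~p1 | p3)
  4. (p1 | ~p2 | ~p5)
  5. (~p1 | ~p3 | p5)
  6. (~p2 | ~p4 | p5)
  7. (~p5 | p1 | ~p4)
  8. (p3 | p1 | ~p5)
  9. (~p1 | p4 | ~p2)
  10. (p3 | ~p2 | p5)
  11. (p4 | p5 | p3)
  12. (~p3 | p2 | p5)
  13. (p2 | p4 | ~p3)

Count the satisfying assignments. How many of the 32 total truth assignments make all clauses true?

4

Satisfying assignments:
  p1=0 p2=1 p3=1 p4=0 p5=0
  p1=1 p2=0 p3=0 p4=0 p5=1
  p1=1 p2=0 p3=1 p4=1 p5=1
  p1=1 p2=1 p3=1 p4=1 p5=1
Count: 4.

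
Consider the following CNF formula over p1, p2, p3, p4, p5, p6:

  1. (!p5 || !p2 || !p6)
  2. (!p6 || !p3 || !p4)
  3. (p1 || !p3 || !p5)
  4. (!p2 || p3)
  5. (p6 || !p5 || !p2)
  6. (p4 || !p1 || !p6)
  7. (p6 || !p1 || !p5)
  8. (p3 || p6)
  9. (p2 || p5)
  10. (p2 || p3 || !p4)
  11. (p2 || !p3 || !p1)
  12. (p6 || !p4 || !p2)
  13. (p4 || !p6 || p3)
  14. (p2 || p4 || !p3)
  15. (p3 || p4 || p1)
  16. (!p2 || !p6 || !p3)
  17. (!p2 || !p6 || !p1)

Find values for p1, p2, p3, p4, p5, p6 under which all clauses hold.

p1=F, p2=T, p3=T, p4=F, p5=F, p6=F

Check each clause:
  1. (!p6 || !p2 || !p5) — !p6 is true.
  2. (!p3 || !p6 || !p4) — !p6 is true.
  3. (!p3 || p1 || !p5) — !p5 is true.
  4. (p3 || !p2) — p3 is true.
  5. (!p5 || p6 || !p2) — !p5 is true.
  6. (!p6 || !p1 || p4) — !p6 is true.
  7. (!p1 || p6 || !p5) — !p5 is true.
  8. (p3 || p6) — p3 is true.
  9. (p5 || p2) — p2 is true.
  10. (p3 || p2 || !p4) — p2 is true.
  11. (p2 || !p3 || !p1) — p2 is true.
  12. (p6 || !p4 || !p2) — !p4 is true.
  13. (!p6 || p3 || p4) — !p6 is true.
  14. (p2 || p4 || !p3) — p2 is true.
  15. (p4 || p3 || p1) — p3 is true.
  16. (!p2 || !p3 || !p6) — !p6 is true.
  17. (!p2 || !p6 || !p1) — !p6 is true.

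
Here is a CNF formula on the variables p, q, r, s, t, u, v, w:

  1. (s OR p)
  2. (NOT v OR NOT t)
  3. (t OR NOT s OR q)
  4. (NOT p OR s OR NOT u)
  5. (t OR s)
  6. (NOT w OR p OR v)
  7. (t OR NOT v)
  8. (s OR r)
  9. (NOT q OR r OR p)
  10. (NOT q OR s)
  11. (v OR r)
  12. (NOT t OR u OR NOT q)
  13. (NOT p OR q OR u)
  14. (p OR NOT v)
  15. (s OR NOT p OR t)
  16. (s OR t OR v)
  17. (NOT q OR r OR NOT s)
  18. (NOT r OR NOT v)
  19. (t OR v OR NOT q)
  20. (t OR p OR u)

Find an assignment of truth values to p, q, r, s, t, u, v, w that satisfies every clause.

p = T, q = T, r = T, s = T, t = T, u = T, v = F, w = F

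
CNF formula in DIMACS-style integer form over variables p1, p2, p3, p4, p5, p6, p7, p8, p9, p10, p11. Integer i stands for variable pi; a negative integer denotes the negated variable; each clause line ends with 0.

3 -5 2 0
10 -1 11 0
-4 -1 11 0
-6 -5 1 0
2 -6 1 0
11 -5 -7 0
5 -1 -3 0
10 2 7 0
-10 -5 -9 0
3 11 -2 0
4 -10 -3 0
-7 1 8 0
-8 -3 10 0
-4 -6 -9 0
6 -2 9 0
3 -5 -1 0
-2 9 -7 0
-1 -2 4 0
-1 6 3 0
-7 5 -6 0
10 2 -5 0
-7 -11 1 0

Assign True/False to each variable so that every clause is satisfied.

p1=F  p2=T  p3=F  p4=F  p5=T  p6=F  p7=F  p8=T  p9=T  p10=F  p11=T

Check each clause:
  1. (p2 \/ p3 \/ ~p5) — p2 is true.
  2. (~p1 \/ p11 \/ p10) — p11 is true.
  3. (~p4 \/ p11 \/ ~p1) — p11 is true.
  4. (~p6 \/ p1 \/ ~p5) — ~p6 is true.
  5. (~p6 \/ p1 \/ p2) — ~p6 is true.
  6. (~p5 \/ ~p7 \/ p11) — ~p7 is true.
  7. (~p3 \/ ~p1 \/ p5) — p5 is true.
  8. (p10 \/ p2 \/ p7) — p2 is true.
  9. (~p10 \/ ~p5 \/ ~p9) — ~p10 is true.
  10. (~p2 \/ p11 \/ p3) — p11 is true.
  11. (p4 \/ ~p3 \/ ~p10) — ~p3 is true.
  12. (~p7 \/ p8 \/ p1) — p8 is true.
  13. (p10 \/ ~p8 \/ ~p3) — ~p3 is true.
  14. (~p6 \/ ~p4 \/ ~p9) — ~p6 is true.
  15. (p9 \/ ~p2 \/ p6) — p9 is true.
  16. (~p1 \/ p3 \/ ~p5) — ~p1 is true.
  17. (p9 \/ ~p7 \/ ~p2) — p9 is true.
  18. (~p1 \/ ~p2 \/ p4) — ~p1 is true.
  19. (~p1 \/ p6 \/ p3) — ~p1 is true.
  20. (~p7 \/ ~p6 \/ p5) — ~p7 is true.
  21. (p2 \/ ~p5 \/ p10) — p2 is true.
  22. (~p11 \/ ~p7 \/ p1) — ~p7 is true.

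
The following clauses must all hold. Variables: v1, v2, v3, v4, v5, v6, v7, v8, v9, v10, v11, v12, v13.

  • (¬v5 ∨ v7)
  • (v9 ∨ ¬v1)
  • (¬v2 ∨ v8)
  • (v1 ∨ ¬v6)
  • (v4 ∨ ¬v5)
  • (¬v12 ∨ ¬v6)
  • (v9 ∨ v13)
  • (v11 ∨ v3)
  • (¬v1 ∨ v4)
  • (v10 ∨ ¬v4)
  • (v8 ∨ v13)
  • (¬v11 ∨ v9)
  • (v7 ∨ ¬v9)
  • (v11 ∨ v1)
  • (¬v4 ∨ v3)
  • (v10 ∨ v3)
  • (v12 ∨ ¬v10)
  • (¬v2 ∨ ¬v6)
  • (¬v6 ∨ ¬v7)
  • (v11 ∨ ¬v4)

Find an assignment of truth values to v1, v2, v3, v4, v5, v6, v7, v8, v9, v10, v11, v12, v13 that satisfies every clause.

v1=F, v2=F, v3=T, v4=T, v5=T, v6=F, v7=T, v8=F, v9=T, v10=T, v11=T, v12=T, v13=T

v2 occurs only negated in the remaining clauses — set v2 = False.
v3 occurs only positively in the remaining clauses — set v3 = True.
Branch on v1: take v1 = False.
  then v6 is forced to False.
  then v11 is forced to True.
  then v9 is forced to True.
  then v7 is forced to True.
Branch on v4: take v4 = True.
  then v10 is forced to True.
  then v12 is forced to True.
Branch on v8: take v8 = False.
  then v13 is forced to True.
v5 is now unconstrained; take v5 = True.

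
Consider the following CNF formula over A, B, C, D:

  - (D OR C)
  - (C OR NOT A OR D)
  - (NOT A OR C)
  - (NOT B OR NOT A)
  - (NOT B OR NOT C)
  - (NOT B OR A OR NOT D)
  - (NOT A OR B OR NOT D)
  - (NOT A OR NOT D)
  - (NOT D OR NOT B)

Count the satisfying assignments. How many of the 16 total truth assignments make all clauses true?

4

Satisfying assignments:
  A=F B=F C=F D=T
  A=F B=F C=T D=F
  A=F B=F C=T D=T
  A=T B=F C=T D=F
That's 4 in total.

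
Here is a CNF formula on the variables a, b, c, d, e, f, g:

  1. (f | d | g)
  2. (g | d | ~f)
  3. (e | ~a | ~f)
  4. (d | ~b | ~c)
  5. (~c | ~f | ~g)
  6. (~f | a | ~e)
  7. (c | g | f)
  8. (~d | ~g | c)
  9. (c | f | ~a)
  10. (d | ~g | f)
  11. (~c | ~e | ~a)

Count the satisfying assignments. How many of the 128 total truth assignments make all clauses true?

22

Split on f, then c.
  f=1, c=1: remaining (a,b,d,e,g) ∈ {(0,0,1,0,0); (0,1,1,0,0)} — 2.
  f=1, c=0: b free; 4 ways for (a,d,e,g) × 2^1 = 8.
  f=0, c=1: b, g free; 3 ways for (a,d,e) × 2^2 = 12.
  f=0, c=0: a clause becomes empty — 0.
Total: 2 + 8 + 12 + 0 = 22.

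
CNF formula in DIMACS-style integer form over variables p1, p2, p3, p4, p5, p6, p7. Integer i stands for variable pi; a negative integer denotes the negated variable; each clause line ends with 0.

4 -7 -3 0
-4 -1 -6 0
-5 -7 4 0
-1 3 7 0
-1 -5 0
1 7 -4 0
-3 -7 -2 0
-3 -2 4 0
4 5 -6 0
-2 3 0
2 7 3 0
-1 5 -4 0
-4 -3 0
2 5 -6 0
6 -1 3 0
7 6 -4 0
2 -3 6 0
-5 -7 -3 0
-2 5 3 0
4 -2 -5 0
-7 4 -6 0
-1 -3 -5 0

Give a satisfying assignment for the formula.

p1 = F, p2 = F, p3 = F, p4 = T, p5 = F, p6 = F, p7 = T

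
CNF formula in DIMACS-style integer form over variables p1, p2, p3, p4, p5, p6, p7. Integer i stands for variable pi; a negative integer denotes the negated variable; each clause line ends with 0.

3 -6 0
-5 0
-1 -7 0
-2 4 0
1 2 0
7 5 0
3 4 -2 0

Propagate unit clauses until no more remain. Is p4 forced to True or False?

(~p5) stands alone — p5 = False.
From (p7 \/ p5) and p5 = False: p7 = True.
From (~p7 \/ ~p1) and p7 = True: p1 = False.
From (p1 \/ p2) and p1 = False: p2 = True.
(p4 \/ ~p2) with p2 = True leaves only p4, so p4 = True.

True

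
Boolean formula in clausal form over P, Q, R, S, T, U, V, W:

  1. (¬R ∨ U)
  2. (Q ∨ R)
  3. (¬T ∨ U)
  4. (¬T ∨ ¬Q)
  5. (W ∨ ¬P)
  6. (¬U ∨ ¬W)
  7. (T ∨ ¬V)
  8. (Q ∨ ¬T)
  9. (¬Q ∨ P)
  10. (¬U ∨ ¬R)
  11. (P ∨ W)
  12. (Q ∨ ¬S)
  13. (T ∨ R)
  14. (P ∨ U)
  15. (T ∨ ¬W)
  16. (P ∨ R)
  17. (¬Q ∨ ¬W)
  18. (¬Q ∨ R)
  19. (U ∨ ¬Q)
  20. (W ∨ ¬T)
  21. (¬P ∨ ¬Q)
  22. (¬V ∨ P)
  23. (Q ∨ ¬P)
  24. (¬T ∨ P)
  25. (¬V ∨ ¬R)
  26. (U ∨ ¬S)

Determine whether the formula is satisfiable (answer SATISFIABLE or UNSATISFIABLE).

UNSATISFIABLE

Q = True:
  propagation gives T=False, V=False, P=True; an empty clause results — contradiction.
Q = False:
  propagation gives R=True, U=True; an empty clause results — contradiction.
Every branch closes, so no satisfying assignment exists.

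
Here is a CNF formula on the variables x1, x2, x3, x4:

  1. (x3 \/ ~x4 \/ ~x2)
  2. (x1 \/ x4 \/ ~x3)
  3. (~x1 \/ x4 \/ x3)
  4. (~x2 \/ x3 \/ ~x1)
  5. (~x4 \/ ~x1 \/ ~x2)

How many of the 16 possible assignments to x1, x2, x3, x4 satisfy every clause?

9

Split on x1, then x3.
  x1=1, x3=1: remaining (x2,x4) ∈ {(0,0); (0,1); (1,0)} — 3.
  x1=1, x3=0: remaining (x2,x4) ∈ {(0,1)} — 1.
  x1=0, x3=1: remaining (x2,x4) ∈ {(0,1); (1,1)} — 2.
  x1=0, x3=0: remaining (x2,x4) ∈ {(0,0); (0,1); (1,0)} — 3.
Total: 3 + 1 + 2 + 3 = 9.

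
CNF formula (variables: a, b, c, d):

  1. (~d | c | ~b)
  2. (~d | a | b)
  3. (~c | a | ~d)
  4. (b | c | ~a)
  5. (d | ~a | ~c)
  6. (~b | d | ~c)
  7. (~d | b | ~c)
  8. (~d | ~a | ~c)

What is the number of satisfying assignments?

4

The models are:
  a=0 b=0 c=0 d=0
  a=0 b=0 c=1 d=0
  a=0 b=1 c=0 d=0
  a=1 b=1 c=0 d=0
Count: 4.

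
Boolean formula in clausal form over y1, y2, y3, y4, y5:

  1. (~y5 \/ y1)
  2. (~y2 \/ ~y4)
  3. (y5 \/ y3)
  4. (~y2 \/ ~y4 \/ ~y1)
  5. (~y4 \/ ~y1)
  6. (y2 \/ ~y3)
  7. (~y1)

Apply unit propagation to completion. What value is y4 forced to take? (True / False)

False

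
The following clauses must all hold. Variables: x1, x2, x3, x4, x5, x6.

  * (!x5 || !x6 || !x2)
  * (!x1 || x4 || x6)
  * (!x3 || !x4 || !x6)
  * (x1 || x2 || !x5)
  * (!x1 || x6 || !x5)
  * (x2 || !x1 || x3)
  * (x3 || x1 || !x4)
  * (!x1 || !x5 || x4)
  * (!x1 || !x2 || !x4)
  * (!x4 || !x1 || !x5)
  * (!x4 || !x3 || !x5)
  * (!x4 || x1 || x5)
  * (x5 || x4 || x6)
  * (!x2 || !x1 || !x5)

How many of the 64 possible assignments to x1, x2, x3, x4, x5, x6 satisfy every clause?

10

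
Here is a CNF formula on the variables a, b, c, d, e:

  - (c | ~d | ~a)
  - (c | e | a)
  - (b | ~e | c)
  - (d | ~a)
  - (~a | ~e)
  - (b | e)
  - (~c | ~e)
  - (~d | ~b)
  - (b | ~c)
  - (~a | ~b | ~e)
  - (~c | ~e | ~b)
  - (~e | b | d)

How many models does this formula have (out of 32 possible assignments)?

Satisfying assignments:
  a=0 b=1 c=0 d=0 e=1
  a=0 b=1 c=1 d=0 e=0
Count: 2.

2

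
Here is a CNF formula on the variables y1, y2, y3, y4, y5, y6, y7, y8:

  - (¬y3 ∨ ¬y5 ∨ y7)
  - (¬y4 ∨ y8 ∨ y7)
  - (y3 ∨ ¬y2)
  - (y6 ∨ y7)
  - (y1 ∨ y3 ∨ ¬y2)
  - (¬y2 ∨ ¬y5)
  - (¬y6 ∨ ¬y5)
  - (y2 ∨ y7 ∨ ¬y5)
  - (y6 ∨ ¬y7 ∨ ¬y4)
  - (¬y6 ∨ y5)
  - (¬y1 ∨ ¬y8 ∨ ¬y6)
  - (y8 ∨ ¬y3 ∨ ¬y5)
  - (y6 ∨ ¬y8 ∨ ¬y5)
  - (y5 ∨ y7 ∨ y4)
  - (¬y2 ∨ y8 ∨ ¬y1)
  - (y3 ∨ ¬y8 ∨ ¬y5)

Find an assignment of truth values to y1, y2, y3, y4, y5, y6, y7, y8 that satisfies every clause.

y1 = 0  y2 = 1  y3 = 1  y4 = 0  y5 = 0  y6 = 0  y7 = 1  y8 = 1

Branch on y1: take y1 = False.
Try y2 = True.
  then y3 is forced to True.
  then y5 is forced to False.
  then y6 is forced to False.
  then y7 is forced to True.
  then y4 is forced to False.
y8 is now unconstrained; take y8 = True.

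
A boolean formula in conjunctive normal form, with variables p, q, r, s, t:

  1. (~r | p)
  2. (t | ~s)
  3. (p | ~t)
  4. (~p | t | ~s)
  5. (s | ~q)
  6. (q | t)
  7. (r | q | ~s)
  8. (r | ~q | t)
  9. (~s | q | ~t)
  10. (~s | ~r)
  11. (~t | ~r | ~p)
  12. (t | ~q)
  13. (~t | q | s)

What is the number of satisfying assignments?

1

Satisfying assignments:
  p=1 q=1 r=0 s=1 t=1
That's 1 in total.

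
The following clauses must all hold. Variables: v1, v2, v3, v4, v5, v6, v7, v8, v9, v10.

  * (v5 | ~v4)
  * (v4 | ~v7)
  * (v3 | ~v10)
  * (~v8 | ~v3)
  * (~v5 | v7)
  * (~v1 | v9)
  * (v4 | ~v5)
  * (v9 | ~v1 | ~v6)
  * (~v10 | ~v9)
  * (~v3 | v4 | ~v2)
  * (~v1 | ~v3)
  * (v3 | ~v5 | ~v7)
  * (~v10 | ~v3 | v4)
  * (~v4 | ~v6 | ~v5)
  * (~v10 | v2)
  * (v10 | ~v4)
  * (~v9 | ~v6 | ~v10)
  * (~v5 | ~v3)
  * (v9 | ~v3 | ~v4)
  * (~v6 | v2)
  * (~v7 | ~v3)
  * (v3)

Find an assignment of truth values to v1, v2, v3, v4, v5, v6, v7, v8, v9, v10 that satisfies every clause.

v1=F, v2=F, v3=T, v4=F, v5=F, v6=F, v7=F, v8=F, v9=T, v10=F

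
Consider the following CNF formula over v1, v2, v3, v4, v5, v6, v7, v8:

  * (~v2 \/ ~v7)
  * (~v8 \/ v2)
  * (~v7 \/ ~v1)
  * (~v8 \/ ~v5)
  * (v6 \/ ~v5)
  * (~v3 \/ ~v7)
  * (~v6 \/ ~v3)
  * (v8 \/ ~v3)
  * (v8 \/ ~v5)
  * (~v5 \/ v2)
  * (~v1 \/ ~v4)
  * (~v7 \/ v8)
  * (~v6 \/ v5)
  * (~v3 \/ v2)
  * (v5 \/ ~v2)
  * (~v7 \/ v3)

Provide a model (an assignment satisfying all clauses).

v1=False  v2=False  v3=False  v4=True  v5=False  v6=False  v7=False  v8=False

v1 occurs only negated in the remaining clauses — set v1 = False.
v7 occurs only negated in the remaining clauses — set v7 = False.
Set v2 = False and propagate.
  then v8 is forced to False.
  then v3 is forced to False.
  then v5 is forced to False.
  then v6 is forced to False.
v4 is now unconstrained; take v4 = True.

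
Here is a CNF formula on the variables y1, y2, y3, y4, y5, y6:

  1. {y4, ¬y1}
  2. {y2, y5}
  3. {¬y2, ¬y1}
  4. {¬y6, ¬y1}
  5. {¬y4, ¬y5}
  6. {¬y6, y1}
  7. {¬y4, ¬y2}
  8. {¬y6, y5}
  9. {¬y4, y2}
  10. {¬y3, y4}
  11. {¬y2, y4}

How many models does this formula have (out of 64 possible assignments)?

1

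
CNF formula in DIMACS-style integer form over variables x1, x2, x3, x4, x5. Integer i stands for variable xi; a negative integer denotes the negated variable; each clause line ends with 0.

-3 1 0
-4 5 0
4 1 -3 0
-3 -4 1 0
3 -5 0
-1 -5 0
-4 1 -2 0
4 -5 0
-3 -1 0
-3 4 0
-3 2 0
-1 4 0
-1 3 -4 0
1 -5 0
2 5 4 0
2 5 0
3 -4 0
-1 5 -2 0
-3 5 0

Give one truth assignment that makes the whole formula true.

x1 = F  x2 = T  x3 = F  x4 = F  x5 = F

Branch on x1: take x1 = False.
  then x3 is forced to False.
  then x5 is forced to False.
  then x4 is forced to False.
  then x2 is forced to True.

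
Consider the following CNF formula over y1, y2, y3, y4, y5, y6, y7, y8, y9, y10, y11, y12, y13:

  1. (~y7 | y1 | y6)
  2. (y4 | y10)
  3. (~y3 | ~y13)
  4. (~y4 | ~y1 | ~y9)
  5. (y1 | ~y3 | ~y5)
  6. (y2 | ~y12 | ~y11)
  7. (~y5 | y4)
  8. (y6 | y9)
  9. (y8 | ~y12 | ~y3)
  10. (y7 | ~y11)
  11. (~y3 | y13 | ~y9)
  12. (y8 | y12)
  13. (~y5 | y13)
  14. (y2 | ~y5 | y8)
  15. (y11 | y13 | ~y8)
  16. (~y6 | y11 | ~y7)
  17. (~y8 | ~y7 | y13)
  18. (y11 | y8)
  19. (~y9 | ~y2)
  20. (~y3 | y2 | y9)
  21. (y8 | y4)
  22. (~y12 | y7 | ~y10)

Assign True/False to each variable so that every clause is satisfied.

y1=T, y2=T, y3=F, y4=T, y5=F, y6=T, y7=F, y8=T, y9=F, y10=F, y11=F, y12=T, y13=T

y3 occurs only negated in the remaining clauses — set y3 = False.
Pure literal: y5 appears only negated; assign y5 = False.
Set y1 = True and propagate.
Branch on y2: take y2 = True.
  then y9 is forced to False.
  then y6 is forced to True.
The remaining clauses are satisfied by y4 = True, y7 = False, y8 = True, y10 = False, y11 = False, y12 = True, y13 = True.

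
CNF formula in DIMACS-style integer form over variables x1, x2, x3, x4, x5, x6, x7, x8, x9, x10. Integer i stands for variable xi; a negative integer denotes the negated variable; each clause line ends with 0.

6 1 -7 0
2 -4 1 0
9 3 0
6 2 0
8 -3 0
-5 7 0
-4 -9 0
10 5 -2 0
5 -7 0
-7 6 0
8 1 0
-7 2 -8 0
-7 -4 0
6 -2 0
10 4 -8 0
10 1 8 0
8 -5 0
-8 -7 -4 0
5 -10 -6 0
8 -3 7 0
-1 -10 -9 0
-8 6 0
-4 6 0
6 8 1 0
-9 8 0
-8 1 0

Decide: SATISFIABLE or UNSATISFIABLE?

SATISFIABLE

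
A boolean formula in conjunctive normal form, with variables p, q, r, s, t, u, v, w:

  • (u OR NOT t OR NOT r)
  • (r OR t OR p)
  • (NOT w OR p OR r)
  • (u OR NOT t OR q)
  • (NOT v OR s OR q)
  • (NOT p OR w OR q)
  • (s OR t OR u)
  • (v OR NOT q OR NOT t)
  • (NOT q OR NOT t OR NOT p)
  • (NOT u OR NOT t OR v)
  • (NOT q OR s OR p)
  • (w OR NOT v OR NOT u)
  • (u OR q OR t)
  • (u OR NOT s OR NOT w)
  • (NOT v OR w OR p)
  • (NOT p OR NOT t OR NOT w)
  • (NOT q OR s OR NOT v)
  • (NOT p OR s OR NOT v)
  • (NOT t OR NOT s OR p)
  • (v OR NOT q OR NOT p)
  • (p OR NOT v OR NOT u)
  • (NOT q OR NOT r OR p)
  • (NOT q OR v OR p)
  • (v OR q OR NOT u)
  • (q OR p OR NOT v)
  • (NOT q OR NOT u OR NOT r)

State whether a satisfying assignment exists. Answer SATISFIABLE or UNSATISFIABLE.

SATISFIABLE

Branch on p: take p = True.
Set q = True and propagate.
  then t is forced to False.
  then v is forced to True.
  then s is forced to True.
Branch on r: take r = True.
  then u is forced to False.
  then w is forced to False.
Every clause has at least one true literal under this assignment.
So p = T  q = T  r = T  s = T  t = F  u = F  v = T  w = F is a satisfying assignment.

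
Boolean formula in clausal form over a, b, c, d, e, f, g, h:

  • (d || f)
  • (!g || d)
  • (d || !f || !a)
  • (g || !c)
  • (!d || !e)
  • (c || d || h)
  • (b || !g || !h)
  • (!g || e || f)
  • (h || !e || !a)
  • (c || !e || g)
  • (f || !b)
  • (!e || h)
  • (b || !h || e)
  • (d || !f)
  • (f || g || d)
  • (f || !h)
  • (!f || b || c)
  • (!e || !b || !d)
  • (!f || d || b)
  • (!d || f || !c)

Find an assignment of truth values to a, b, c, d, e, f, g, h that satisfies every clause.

a=T, b=T, c=T, d=T, e=F, f=T, g=T, h=T

Set a = True and propagate.
For the remaining variables, b = True, c = True, d = True, e = False, f = True, g = True, h = True works.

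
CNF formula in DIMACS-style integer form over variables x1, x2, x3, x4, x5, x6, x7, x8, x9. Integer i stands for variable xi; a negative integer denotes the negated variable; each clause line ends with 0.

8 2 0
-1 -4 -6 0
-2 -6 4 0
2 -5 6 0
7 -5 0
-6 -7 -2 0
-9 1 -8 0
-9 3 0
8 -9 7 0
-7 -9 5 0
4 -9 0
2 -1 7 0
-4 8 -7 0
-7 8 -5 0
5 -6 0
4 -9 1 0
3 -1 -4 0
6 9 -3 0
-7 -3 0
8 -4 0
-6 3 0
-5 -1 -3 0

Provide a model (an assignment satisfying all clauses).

x1=0  x2=0  x3=0  x4=1  x5=0  x6=0  x7=1  x8=1  x9=0

Branch on x1: take x1 = False.
For the remaining variables, x2 = False, x3 = False, x4 = True, x5 = False, x6 = False, x7 = True, x8 = True, x9 = False works.
Check each clause:
  1. (x2 ∨ x8) — x8 is true.
  2. (¬x6 ∨ ¬x4 ∨ ¬x1) — ¬x6 is true.
  3. (¬x2 ∨ ¬x6 ∨ x4) — ¬x6 is true.
  4. (x2 ∨ x6 ∨ ¬x5) — ¬x5 is true.
  5. (x7 ∨ ¬x5) — ¬x5 is true.
  6. (¬x7 ∨ ¬x2 ∨ ¬x6) — ¬x6 is true.
  7. (¬x9 ∨ x1 ∨ ¬x8) — ¬x9 is true.
  8. (x3 ∨ ¬x9) — ¬x9 is true.
  9. (x8 ∨ x7 ∨ ¬x9) — x8 is true.
  10. (x5 ∨ ¬x7 ∨ ¬x9) — ¬x9 is true.
  11. (x4 ∨ ¬x9) — x4 is true.
  12. (¬x1 ∨ x7 ∨ x2) — ¬x1 is true.
  13. (x8 ∨ ¬x4 ∨ ¬x7) — x8 is true.
  14. (x8 ∨ ¬x5 ∨ ¬x7) — x8 is true.
  15. (x5 ∨ ¬x6) — ¬x6 is true.
  16. (x1 ∨ ¬x9 ∨ x4) — x4 is true.
  17. (¬x4 ∨ ¬x1 ∨ x3) — ¬x1 is true.
  18. (x9 ∨ ¬x3 ∨ x6) — ¬x3 is true.
  19. (¬x3 ∨ ¬x7) — ¬x3 is true.
  20. (x8 ∨ ¬x4) — x8 is true.
  21. (x3 ∨ ¬x6) — ¬x6 is true.
  22. (¬x3 ∨ ¬x1 ∨ ¬x5) — ¬x5 is true.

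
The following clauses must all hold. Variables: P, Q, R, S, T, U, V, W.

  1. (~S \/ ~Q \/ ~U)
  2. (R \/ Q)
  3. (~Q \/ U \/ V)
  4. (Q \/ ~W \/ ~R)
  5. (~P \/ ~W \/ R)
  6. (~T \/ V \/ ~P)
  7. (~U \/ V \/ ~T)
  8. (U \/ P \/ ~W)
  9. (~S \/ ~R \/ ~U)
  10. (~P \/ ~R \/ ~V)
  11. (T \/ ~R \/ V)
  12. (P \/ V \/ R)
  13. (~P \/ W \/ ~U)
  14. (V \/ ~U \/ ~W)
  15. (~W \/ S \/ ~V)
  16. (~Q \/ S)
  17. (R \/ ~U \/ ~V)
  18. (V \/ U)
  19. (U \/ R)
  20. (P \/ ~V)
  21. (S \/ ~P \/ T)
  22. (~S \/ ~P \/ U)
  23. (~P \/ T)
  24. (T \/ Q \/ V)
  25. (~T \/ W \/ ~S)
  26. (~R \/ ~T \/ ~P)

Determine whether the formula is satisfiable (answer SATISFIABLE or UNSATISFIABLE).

V = True:
  propagation gives P=True, R=False, Q=True, W=False; an empty clause results — contradiction.
V = False:
  propagation gives U=True, T=False, R=False, Q=True; an empty clause results — contradiction.
Every branch closes, so no satisfying assignment exists.

UNSATISFIABLE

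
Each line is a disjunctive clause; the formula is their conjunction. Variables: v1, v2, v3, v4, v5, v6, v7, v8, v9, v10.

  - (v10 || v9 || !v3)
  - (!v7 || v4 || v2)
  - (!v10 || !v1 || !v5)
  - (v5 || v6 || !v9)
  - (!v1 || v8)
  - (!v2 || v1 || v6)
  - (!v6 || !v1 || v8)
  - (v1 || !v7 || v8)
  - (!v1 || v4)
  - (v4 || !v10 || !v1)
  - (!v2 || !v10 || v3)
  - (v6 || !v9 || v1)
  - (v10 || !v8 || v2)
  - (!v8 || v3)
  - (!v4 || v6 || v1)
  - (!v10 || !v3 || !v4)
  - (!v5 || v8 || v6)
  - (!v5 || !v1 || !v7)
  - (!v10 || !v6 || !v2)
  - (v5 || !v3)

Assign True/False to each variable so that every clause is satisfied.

v1=False, v2=True, v3=True, v4=False, v5=True, v6=True, v7=False, v8=False, v9=True, v10=False

Check each clause:
  1. (v10 || v9 || !v3) — v9 is true.
  2. (v2 || !v7 || v4) — !v7 is true.
  3. (!v5 || !v10 || !v1) — !v10 is true.
  4. (v5 || v6 || !v9) — v5 is true.
  5. (!v1 || v8) — !v1 is true.
  6. (v1 || !v2 || v6) — v6 is true.
  7. (v8 || !v6 || !v1) — !v1 is true.
  8. (v8 || v1 || !v7) — !v7 is true.
  9. (!v1 || v4) — !v1 is true.
  10. (!v10 || v4 || !v1) — !v10 is true.
  11. (!v2 || !v10 || v3) — v3 is true.
  12. (v1 || !v9 || v6) — v6 is true.
  13. (v10 || !v8 || v2) — !v8 is true.
  14. (v3 || !v8) — !v8 is true.
  15. (!v4 || v6 || v1) — !v4 is true.
  16. (!v4 || !v10 || !v3) — !v4 is true.
  17. (!v5 || v6 || v8) — v6 is true.
  18. (!v7 || !v5 || !v1) — !v7 is true.
  19. (!v6 || !v2 || !v10) — !v10 is true.
  20. (!v3 || v5) — v5 is true.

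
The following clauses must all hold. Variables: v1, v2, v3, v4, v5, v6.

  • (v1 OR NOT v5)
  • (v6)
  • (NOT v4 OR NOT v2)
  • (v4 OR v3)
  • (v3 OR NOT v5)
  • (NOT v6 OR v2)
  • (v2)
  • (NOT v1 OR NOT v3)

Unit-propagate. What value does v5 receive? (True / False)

Unit clause (v6) sets v6 = True.
In (NOT v6 OR v2), NOT v6 is now false; v2 must hold, so v2 = True.
In (NOT v4 OR NOT v2), NOT v2 is now false; NOT v4 must hold, so v4 = False.
From (v3 OR v4) and v4 = False: v3 = True.
From (NOT v1 OR NOT v3) and v3 = True: v1 = False.
From (NOT v5 OR v1) and v1 = False: v5 = False.

False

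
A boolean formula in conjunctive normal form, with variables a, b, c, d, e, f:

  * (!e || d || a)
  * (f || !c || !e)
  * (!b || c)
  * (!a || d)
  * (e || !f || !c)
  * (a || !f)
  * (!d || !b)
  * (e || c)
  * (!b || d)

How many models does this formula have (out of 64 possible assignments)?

7

Satisfying assignments:
  a=F b=F c=F d=T e=T f=F
  a=F b=F c=T d=F e=F f=F
  a=F b=F c=T d=T e=F f=F
  a=T b=F c=F d=T e=T f=F
  a=T b=F c=F d=T e=T f=T
  a=T b=F c=T d=T e=F f=F
  a=T b=F c=T d=T e=T f=T
Count: 7.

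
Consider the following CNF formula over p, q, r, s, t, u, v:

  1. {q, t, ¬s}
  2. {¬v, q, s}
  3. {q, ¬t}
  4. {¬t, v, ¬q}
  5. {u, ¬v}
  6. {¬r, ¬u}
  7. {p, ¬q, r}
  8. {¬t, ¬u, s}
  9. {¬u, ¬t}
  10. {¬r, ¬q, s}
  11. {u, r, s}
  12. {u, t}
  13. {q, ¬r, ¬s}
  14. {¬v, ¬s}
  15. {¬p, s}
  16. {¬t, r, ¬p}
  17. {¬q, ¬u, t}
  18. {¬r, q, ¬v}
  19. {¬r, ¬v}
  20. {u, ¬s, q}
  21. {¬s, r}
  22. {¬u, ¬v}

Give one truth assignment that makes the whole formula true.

p=F, q=F, r=F, s=F, t=F, u=T, v=F

Branch on p: take p = False.
The remaining clauses are satisfied by q = False, r = False, s = False, t = False, u = True, v = False.
Every clause has at least one true literal under this assignment.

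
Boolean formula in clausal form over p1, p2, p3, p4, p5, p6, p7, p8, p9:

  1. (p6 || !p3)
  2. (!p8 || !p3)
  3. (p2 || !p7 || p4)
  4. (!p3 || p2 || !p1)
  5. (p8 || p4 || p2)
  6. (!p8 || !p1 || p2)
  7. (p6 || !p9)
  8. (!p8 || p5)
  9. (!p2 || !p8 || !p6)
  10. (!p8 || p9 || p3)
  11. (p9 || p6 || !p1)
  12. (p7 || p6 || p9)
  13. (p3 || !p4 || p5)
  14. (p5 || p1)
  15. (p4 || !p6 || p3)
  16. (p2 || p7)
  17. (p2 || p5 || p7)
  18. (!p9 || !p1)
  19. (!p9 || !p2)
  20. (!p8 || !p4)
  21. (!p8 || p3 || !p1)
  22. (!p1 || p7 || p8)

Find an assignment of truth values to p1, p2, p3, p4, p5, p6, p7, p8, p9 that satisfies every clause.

p5 occurs only positively in the remaining clauses — set p5 = True.
Try p1 = False.
Set p2 = True and propagate.
  then p9 is forced to False.
The remaining clauses are satisfied by p3 = False, p4 = False, p6 = False, p7 = True, p8 = False.
Every clause has at least one true literal under this assignment.
Check each clause:
  1. (!p3 || p6) — !p3 is true.
  2. (!p3 || !p8) — !p8 is true.
  3. (p2 || p4 || !p7) — p2 is true.
  4. (p2 || !p1 || !p3) — p2 is true.
  5. (p2 || p8 || p4) — p2 is true.
  6. (!p1 || p2 || !p8) — !p8 is true.
  7. (!p9 || p6) — !p9 is true.
  8. (p5 || !p8) — !p8 is true.
  9. (!p8 || !p2 || !p6) — !p8 is true.
  10. (!p8 || p3 || p9) — !p8 is true.
  11. (p6 || p9 || !p1) — !p1 is true.
  12. (p9 || p7 || p6) — p7 is true.
  13. (!p4 || p3 || p5) — !p4 is true.
  14. (p1 || p5) — p5 is true.
  15. (!p6 || p3 || p4) — !p6 is true.
  16. (p2 || p7) — p2 is true.
  17. (p5 || p7 || p2) — p2 is true.
  18. (!p9 || !p1) — !p1 is true.
  19. (!p2 || !p9) — !p9 is true.
  20. (!p8 || !p4) — !p8 is true.
  21. (!p8 || p3 || !p1) — !p8 is true.
  22. (!p1 || p8 || p7) — !p1 is true.

p1=F  p2=T  p3=F  p4=F  p5=T  p6=F  p7=T  p8=F  p9=F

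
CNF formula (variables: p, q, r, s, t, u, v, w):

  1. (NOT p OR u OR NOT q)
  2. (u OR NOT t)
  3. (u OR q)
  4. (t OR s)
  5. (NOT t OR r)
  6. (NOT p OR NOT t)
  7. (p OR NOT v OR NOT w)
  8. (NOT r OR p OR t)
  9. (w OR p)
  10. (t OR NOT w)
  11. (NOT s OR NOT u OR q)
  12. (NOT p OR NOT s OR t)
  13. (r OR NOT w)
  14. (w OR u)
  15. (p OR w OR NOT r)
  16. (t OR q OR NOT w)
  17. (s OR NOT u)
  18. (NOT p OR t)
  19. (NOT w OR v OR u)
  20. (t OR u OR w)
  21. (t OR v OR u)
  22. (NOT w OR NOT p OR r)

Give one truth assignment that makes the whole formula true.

p = 0, q = 1, r = 1, s = 1, t = 1, u = 1, v = 0, w = 1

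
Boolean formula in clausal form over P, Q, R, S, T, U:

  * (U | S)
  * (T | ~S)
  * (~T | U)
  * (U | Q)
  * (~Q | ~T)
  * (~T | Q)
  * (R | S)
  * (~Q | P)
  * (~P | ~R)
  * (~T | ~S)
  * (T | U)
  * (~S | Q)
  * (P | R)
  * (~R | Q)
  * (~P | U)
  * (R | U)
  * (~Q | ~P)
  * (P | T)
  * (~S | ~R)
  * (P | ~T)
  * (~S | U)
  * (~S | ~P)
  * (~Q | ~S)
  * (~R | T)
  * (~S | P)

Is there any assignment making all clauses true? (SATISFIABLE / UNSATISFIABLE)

S = True:
  propagation gives T=True; an empty clause results — contradiction.
S = False:
  propagation gives U=True, R=True, P=False, Q=False; an empty clause results — contradiction.
Every branch closes, so no satisfying assignment exists.

UNSATISFIABLE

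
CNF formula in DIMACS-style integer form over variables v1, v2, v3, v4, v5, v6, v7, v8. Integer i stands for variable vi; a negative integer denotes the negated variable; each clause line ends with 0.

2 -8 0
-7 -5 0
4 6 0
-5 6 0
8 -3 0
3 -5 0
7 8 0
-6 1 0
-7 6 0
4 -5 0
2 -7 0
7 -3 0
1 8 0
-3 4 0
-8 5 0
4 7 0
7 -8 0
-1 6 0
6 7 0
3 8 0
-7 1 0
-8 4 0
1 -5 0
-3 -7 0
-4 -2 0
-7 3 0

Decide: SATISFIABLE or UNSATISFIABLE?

UNSATISFIABLE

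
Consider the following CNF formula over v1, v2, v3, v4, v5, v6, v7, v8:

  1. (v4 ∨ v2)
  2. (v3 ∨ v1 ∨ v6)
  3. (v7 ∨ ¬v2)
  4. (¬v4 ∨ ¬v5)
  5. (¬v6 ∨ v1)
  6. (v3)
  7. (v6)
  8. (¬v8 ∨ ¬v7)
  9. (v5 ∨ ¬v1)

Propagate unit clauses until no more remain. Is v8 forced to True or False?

False

(v3) is a unit clause: v3 = True.
(v6) stands alone — v6 = True.
(¬v6 ∨ v1): since v6 = True, the clause reduces to (v1). v1 = True.
(v5 ∨ ¬v1) with v1 = True leaves only v5, so v5 = True.
(¬v4 ∨ ¬v5) with v5 = True leaves only ¬v4, so v4 = False.
(v4 ∨ v2) with v4 = False leaves only v2, so v2 = True.
(v7 ∨ ¬v2): since v2 = True, the clause reduces to (v7). v7 = True.
From (¬v8 ∨ ¬v7) and v7 = True: v8 = False.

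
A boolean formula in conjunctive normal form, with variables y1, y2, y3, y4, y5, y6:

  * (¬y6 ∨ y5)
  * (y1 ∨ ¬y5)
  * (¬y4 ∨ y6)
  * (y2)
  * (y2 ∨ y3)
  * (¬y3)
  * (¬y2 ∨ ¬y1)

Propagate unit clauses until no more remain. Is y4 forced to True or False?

False

(y2) stands alone — y2 = True.
(¬y3) stands alone — y3 = False.
In (¬y2 ∨ ¬y1), ¬y2 is now false; ¬y1 must hold, so y1 = False.
In (¬y5 ∨ y1), y1 is now false; ¬y5 must hold, so y5 = False.
In (y5 ∨ ¬y6), y5 is now false; ¬y6 must hold, so y6 = False.
From (y6 ∨ ¬y4) and y6 = False: y4 = False.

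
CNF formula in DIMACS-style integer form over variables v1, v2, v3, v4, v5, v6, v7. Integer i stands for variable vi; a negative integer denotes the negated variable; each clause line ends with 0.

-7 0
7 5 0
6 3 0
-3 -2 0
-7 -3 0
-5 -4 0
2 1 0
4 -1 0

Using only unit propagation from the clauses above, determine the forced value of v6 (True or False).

Unit clause (!v7) sets v7 = False.
From (v7 || v5) and v7 = False: v5 = True.
In (!v4 || !v5), !v5 is now false; !v4 must hold, so v4 = False.
(v4 || !v1) with v4 = False leaves only !v1, so v1 = False.
In (v1 || v2), v1 is now false; v2 must hold, so v2 = True.
In (!v2 || !v3), !v2 is now false; !v3 must hold, so v3 = False.
(v6 || v3): since v3 = False, the clause reduces to (v6). v6 = True.

True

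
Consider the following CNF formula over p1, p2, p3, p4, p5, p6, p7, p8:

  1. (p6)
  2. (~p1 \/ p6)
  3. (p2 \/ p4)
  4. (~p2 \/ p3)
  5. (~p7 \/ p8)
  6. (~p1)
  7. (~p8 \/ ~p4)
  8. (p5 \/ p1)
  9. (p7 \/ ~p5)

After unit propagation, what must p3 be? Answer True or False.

Unit clause (p6) sets p6 = True.
Unit clause (~p1) sets p1 = False.
(p1 \/ p5): since p1 = False, the clause reduces to (p5). p5 = True.
(~p5 \/ p7) with p5 = True leaves only p7, so p7 = True.
From (~p7 \/ p8) and p7 = True: p8 = True.
From (~p4 \/ ~p8) and p8 = True: p4 = False.
(p4 \/ p2) with p4 = False leaves only p2, so p2 = True.
(p3 \/ ~p2) with p2 = True leaves only p3, so p3 = True.

True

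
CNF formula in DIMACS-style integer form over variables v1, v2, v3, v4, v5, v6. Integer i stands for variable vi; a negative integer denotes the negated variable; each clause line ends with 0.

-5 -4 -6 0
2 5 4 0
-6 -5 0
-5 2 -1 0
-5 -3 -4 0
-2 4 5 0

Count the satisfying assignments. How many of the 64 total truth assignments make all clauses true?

25

Case analysis on v5 and v4:
  v5=1, v4=1: remaining (v1,v2,v3,v6) ∈ {(0,0,0,0); (0,1,0,0); (1,1,0,0)} — 3.
  v5=1, v4=0: v3 free; 3 ways for (v1,v2,v6) × 2^1 = 6.
  v5=0, v4=1: v1, v2, v3, v6 free → 2^4 = 16.
  v5=0, v4=0: a clause becomes empty — 0.
Total: 3 + 6 + 16 + 0 = 25.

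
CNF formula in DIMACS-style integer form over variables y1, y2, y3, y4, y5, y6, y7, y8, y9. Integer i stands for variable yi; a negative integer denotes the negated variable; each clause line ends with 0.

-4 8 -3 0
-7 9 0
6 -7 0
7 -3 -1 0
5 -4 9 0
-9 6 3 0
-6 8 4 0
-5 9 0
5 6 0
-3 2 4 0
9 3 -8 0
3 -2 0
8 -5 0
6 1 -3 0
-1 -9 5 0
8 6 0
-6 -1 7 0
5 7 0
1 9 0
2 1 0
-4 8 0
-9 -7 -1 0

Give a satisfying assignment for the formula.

y1 = 0, y2 = 1, y3 = 1, y4 = 0, y5 = 0, y6 = 1, y7 = 1, y8 = 1, y9 = 1

Try y1 = False.
  then y9 is forced to True.
  then y2 is forced to True.
  then y3 is forced to True.
  then y6 is forced to True.
Try y4 = False.
  then y8 is forced to True.
Set y5 = False and propagate.
  then y7 is forced to True.
Every clause has at least one true literal under this assignment.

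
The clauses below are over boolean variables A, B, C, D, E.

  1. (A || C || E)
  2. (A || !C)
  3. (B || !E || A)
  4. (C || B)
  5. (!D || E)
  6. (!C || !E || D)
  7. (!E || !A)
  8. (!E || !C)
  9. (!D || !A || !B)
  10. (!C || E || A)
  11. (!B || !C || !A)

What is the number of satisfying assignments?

Satisfying assignments:
  A=0 B=1 C=0 D=0 E=1
  A=0 B=1 C=0 D=1 E=1
  A=1 B=0 C=1 D=0 E=0
  A=1 B=1 C=0 D=0 E=0
That's 4 in total.

4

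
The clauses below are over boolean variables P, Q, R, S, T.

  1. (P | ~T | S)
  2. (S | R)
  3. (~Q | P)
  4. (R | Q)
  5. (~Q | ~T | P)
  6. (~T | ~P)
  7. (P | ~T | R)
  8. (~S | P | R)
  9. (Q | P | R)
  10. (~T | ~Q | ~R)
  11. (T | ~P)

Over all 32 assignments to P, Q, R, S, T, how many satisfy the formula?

The models are:
  P=F Q=F R=T S=F T=F
  P=F Q=F R=T S=T T=F
  P=F Q=F R=T S=T T=T
Count: 3.

3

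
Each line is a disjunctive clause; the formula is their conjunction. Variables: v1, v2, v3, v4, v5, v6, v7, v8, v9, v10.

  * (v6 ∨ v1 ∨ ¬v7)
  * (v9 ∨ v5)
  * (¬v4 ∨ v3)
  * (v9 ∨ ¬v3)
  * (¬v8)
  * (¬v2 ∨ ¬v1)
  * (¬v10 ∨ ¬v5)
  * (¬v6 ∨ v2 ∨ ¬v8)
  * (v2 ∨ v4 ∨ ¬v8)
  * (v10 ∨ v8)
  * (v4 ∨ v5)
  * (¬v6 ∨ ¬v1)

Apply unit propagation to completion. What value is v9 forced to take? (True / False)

True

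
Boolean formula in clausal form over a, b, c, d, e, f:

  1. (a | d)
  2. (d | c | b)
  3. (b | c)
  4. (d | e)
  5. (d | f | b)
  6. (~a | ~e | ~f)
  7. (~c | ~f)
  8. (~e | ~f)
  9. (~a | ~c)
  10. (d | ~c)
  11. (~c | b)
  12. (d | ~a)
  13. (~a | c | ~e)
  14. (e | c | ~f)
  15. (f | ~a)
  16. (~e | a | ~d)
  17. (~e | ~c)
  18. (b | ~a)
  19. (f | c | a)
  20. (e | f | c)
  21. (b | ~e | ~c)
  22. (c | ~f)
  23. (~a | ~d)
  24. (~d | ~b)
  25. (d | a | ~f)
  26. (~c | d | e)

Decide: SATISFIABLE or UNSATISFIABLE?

c = True:
  propagation gives f=False, a=False, d=True, b=True; an empty clause results — contradiction.
c = False:
  propagation gives b=True, f=False, a=False; an empty clause results — contradiction.
Every branch closes, so no satisfying assignment exists.

UNSATISFIABLE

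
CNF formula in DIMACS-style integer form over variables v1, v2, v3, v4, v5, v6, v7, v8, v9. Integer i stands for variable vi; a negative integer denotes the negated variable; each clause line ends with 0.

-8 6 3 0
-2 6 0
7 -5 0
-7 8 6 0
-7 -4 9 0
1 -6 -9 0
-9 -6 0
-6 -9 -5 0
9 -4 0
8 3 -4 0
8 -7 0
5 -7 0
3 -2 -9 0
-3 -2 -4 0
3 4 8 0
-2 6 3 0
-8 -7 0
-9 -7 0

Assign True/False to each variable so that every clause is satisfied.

v1 = 1  v2 = 1  v3 = 0  v4 = 0  v5 = 0  v6 = 1  v7 = 0  v8 = 1  v9 = 0

Check each clause:
  1. (!v8 || v6 || v3) — v6 is true.
  2. (!v2 || v6) — v6 is true.
  3. (!v5 || v7) — !v5 is true.
  4. (!v7 || v6 || v8) — v8 is true.
  5. (v9 || !v7 || !v4) — !v7 is true.
  6. (v1 || !v6 || !v9) — v1 is true.
  7. (!v6 || !v9) — !v9 is true.
  8. (!v9 || !v6 || !v5) — !v5 is true.
  9. (v9 || !v4) — !v4 is true.
  10. (v8 || v3 || !v4) — v8 is true.
  11. (!v7 || v8) — v8 is true.
  12. (!v7 || v5) — !v7 is true.
  13. (!v9 || !v2 || v3) — !v9 is true.
  14. (!v4 || !v2 || !v3) — !v4 is true.
  15. (v8 || v3 || v4) — v8 is true.
  16. (v6 || !v2 || v3) — v6 is true.
  17. (!v8 || !v7) — !v7 is true.
  18. (!v9 || !v7) — !v7 is true.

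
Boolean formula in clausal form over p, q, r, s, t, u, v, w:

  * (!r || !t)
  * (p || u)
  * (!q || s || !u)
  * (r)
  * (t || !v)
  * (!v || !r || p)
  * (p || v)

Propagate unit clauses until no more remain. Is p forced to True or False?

True

(r) stands alone — r = True.
(!t || !r): since r = True, the clause reduces to (!t). t = False.
(t || !v) with t = False leaves only !v, so v = False.
From (v || p) and v = False: p = True.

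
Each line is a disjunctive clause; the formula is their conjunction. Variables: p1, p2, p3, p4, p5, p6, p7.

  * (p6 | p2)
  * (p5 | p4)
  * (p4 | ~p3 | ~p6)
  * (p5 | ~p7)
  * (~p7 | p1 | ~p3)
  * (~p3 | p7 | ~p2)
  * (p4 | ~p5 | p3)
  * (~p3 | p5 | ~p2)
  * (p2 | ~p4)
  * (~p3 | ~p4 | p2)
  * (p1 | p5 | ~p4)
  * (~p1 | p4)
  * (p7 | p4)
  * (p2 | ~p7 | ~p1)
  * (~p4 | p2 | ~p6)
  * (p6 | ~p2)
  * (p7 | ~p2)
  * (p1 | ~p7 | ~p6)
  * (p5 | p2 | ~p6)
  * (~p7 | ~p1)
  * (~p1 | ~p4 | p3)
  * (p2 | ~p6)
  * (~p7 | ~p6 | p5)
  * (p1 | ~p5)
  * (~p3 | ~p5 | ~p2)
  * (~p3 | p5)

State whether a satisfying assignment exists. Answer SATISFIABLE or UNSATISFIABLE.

UNSATISFIABLE

p2 = True:
  propagation gives p6=True, p7=True, p5=True, p1=True; an empty clause results — contradiction.
p2 = False:
  propagation gives p6=True; an empty clause results — contradiction.
Every branch closes, so no satisfying assignment exists.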